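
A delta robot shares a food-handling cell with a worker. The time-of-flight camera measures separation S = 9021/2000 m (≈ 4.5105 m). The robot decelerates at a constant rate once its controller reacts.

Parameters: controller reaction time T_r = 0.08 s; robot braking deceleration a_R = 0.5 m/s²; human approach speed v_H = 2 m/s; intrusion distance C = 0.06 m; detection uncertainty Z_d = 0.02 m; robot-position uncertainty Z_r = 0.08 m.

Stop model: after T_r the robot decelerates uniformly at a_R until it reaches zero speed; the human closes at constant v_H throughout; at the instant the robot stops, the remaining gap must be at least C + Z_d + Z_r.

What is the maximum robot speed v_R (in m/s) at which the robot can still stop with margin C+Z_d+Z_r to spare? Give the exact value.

at the boundary: (1)·v² + (102/25)·v + (-8381/2000) = 0
  disc = (102/25)² − 4·(1)·(-8381/2000) = 83521/2500 ; √disc = 289/50
  v_R = (−(102/25) + 289/50) / (2·(1)) = 17/20 m/s
check:
braking lasts T_s = (17/20)/(1/2) = 1.7000 s
robot covers v_R·T_r = 0.8500·0.0800 = 0.0680 m before braking
robot under decel: 0.8500²/(2·0.5000) = 0.7225 m
person approaches 2.0000·(0.0800+1.7000) = 3.5600 m
C+Z_d+Z_r = 0.0600+0.0200+0.0800 = 0.1600 m
sum ≈ 0.0680+0.7225+3.5600+0.1600 ≈ 4.5105 m = S ✓

v_R_max = 17/20 m/s = 0.8500 m/s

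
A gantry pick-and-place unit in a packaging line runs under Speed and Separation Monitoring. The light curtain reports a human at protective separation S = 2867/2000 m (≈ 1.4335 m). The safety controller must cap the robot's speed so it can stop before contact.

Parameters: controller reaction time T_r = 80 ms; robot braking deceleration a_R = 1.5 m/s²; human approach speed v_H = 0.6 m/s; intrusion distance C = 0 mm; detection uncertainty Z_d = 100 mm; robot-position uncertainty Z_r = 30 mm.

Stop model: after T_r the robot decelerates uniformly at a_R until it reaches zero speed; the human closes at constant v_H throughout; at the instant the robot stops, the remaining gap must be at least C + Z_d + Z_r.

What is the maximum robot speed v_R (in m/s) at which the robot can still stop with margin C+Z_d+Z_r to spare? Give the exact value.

at the boundary: (1/3)·v² + (12/25)·v + (-2511/2000) = 0
  disc = (12/25)² − 4·(1/3)·(-2511/2000) = 4761/2500 ; √disc = 69/50
  v_R = (−(12/25) + 69/50) / (2·(1/3)) = 27/20 m/s
check:
braking lasts T_s = (27/20)/(3/2) = 0.9000 s
robot in T_r: 1.3500·0.0800 = 0.1080 m
robot under decel: 1.3500²/(2·1.5000) = 0.6075 m
human closes 0.6000·0.9800 = 0.5880 m
margins: 0.0000+0.1000+0.0300 = 0.1300 m
sum ≈ 0.1080+0.6075+0.5880+0.1300 ≈ 1.4335 m = S ✓

v_R_max = 27/20 m/s = 1.3500 m/s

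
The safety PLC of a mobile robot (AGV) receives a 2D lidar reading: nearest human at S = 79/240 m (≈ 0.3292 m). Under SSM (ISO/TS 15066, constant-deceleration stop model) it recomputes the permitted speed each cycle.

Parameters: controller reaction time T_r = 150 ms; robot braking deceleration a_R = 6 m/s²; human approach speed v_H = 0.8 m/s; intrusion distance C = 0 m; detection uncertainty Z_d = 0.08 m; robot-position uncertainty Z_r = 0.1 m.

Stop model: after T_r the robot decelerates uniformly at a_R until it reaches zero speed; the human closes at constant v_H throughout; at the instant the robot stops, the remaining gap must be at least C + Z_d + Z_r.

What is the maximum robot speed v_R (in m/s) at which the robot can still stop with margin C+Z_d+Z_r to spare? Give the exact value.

at the boundary: (1/12)·v² + (17/60)·v + (-7/240) = 0
  disc = (17/60)² − 4·(1/12)·(-7/240) = 9/100 ; √disc = 3/10
  v_R = (−(17/60) + 3/10) / (2·(1/12)) = 1/10 m/s
check:
braking lasts T_s = (1/10)/6 = 0.0167 s
reaction-phase robot travel = 0.1000·0.1500 = 0.0150 m
braking distance = 0.1000²/(2·6.0000) = 0.0008 m
human closes 0.8000·0.1667 = 0.1333 m
C+Z_d+Z_r = 0.0000+0.0800+0.1000 = 0.1800 m
sum ≈ 0.0150+0.0008+0.1333+0.1800 ≈ 0.3292 m = S ✓

v_R_max = 1/10 m/s = 0.1000 m/s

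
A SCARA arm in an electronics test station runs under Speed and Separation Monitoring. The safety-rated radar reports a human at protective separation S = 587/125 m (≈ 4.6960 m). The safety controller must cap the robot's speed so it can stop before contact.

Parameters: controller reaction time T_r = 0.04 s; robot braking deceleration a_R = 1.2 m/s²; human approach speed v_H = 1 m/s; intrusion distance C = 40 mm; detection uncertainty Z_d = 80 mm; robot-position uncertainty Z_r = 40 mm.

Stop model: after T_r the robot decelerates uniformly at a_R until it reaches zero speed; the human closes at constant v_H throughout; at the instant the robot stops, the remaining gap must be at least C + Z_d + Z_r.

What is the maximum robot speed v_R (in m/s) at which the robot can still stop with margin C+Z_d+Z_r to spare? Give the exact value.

collect terms ⇒ (5/12)·v_R² + (131/150)·v_R + (-562/125) = 0
  disc = (131/150)² − 4·(5/12)·(-562/125) = 185761/22500 ; √disc = 431/150
  v_R = (−(131/150) + 431/150) / (2·(5/12)) = 12/5 m/s
check:
T_s = v_R/a_R = (12/5)/(6/5) = 2.0000 s
robot covers v_R·T_r = 2.4000·0.0400 = 0.0960 m before braking
robot covers 2.4000·2.0000 − ½·1.2000·2.0000² = 2.4000 m while stopping
human closes 1.0000·2.0400 = 2.0400 m
C+Z_d+Z_r = 0.0400+0.0800+0.0400 = 0.1600 m
sum ≈ 0.0960+2.4000+2.0400+0.1600 ≈ 4.6960 m = S ✓

v_R_max = 12/5 m/s = 2.4000 m/s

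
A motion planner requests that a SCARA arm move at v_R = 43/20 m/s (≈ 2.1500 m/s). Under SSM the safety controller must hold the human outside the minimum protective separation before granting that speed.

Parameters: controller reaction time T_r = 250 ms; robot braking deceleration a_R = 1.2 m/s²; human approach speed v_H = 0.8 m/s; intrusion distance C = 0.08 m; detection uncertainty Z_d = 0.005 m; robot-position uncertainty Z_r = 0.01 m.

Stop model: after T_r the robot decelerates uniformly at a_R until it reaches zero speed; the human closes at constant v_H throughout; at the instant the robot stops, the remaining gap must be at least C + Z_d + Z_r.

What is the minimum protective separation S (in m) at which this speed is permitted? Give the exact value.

S_min = 6707/1600 m = 4.1919 m

braking lasts T_s = (43/20)/(6/5) = 1.7917 s
reaction-phase robot travel = 2.1500·0.2500 = 0.5375 m
robot under decel: 2.1500²/(2·1.2000) = 1.9260 m
human closes 0.8000·2.0417 = 1.6333 m
C+Z_d+Z_r = 0.0800+0.0050+0.0100 = 0.0950 m
S_min ≈ 0.5375+1.9260+1.6333+0.0950  ⇒  S_min = 6707/1600 m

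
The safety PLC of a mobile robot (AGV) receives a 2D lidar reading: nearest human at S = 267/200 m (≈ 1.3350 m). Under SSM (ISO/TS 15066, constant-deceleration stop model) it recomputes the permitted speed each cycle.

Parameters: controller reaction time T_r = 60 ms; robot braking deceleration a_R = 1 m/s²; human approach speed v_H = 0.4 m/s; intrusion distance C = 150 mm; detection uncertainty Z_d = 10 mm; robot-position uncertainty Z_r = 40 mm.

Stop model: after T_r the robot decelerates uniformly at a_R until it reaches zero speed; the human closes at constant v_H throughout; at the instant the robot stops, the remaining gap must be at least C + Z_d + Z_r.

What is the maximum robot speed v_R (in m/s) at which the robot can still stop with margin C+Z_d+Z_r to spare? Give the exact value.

at the boundary: (1/2)·v² + (23/50)·v + (-1111/1000) = 0
  disc = (23/50)² − 4·(1/2)·(-1111/1000) = 1521/625 ; √disc = 39/25
  v_R = (−(23/50) + 39/25) / (2·(1/2)) = 11/10 m/s
check:
braking lasts T_s = (11/10)/1 = 1.1000 s
robot in T_r: 1.1000·0.0600 = 0.0660 m
robot covers 1.1000·1.1000 − ½·1.0000·1.1000² = 0.6050 m while stopping
human closes 0.4000·1.1600 = 0.4640 m
margins: 0.1500+0.0100+0.0400 = 0.2000 m
sum ≈ 0.0660+0.6050+0.4640+0.2000 ≈ 1.3350 m = S ✓

v_R_max = 11/10 m/s = 1.1000 m/s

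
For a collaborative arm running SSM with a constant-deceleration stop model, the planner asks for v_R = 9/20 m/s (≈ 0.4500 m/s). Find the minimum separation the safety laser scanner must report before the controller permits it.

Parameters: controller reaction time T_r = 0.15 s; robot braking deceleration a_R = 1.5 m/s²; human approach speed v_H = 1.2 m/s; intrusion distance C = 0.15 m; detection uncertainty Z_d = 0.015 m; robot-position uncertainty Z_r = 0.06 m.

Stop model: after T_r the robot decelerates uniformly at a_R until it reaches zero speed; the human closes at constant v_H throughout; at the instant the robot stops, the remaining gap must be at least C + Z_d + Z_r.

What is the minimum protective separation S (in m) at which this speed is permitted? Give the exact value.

T_s = v_R/a_R = (9/20)/(3/2) = 0.3000 s
reaction-phase robot travel = 0.4500·0.1500 = 0.0675 m
robot covers 0.4500·0.3000 − ½·1.5000·0.3000² = 0.0675 m while stopping
person approaches 1.2000·(0.1500+0.3000) = 0.5400 m
residual clearance needed = 0.1500+0.0150+0.0600 = 0.2250 m
S_min ≈ 0.0675+0.0675+0.5400+0.2250  ⇒  S_min = 9/10 m

S_min = 9/10 m = 0.9000 m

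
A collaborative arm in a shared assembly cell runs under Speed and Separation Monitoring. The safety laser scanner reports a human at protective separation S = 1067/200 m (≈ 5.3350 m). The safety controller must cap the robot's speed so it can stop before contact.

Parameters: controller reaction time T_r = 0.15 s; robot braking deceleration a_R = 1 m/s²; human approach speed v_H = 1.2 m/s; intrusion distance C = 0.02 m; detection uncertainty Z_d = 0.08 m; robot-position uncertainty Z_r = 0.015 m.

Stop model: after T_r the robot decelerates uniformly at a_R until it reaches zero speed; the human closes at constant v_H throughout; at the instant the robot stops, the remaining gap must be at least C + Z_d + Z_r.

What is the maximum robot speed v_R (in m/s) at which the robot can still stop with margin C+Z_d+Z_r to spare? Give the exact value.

at the boundary: (1/2)·v² + (27/20)·v + (-126/25) = 0
  disc = (27/20)² − 4·(1/2)·(-126/25) = 4761/400 ; √disc = 69/20
  v_R = (−(27/20) + 69/20) / (2·(1/2)) = 21/10 m/s
check:
stop time T_s = (21/10)/1 = 2.1000 s
robot covers v_R·T_r = 2.1000·0.1500 = 0.3150 m before braking
robot under decel: 2.1000²/(2·1.0000) = 2.2050 m
human over T_r+T_s: 1.2000·(0.1500+2.1000) = 2.7000 m
C+Z_d+Z_r = 0.0200+0.0800+0.0150 = 0.1150 m
sum ≈ 0.3150+2.2050+2.7000+0.1150 ≈ 5.3350 m = S ✓

v_R_max = 21/10 m/s = 2.1000 m/s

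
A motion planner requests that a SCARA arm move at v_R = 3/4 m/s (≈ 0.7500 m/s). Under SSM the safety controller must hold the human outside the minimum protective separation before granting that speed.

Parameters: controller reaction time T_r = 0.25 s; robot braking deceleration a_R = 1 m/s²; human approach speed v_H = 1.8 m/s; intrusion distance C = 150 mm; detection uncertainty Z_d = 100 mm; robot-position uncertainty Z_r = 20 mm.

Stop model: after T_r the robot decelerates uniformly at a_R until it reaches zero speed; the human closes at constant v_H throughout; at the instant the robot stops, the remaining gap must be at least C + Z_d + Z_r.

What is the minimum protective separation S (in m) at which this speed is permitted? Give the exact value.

S_min = 2031/800 m = 2.5387 m

stop time T_s = (3/4)/1 = 0.7500 s
robot covers v_R·T_r = 0.7500·0.2500 = 0.1875 m before braking
robot under decel: 0.7500²/(2·1.0000) = 0.2812 m
human over T_r+T_s: 1.8000·(0.2500+0.7500) = 1.8000 m
residual clearance needed = 0.1500+0.1000+0.0200 = 0.2700 m
S_min ≈ 0.1875+0.2812+1.8000+0.2700  ⇒  S_min = 2031/800 m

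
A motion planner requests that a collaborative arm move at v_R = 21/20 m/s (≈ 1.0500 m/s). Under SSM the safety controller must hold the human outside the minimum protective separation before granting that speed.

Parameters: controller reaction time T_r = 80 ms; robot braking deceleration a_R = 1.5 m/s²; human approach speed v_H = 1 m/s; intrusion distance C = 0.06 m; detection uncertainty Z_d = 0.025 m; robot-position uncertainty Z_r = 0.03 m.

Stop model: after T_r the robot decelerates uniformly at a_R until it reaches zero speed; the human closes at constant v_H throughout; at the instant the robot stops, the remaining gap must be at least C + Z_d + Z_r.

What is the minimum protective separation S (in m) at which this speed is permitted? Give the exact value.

braking lasts T_s = (21/20)/(3/2) = 0.7000 s
robot covers v_R·T_r = 1.0500·0.0800 = 0.0840 m before braking
robot under decel: 1.0500²/(2·1.5000) = 0.3675 m
human over T_r+T_s: 1.0000·(0.0800+0.7000) = 0.7800 m
C+Z_d+Z_r = 0.0600+0.0250+0.0300 = 0.1150 m
S_min ≈ 0.0840+0.3675+0.7800+0.1150  ⇒  S_min = 2693/2000 m

S_min = 2693/2000 m = 1.3465 m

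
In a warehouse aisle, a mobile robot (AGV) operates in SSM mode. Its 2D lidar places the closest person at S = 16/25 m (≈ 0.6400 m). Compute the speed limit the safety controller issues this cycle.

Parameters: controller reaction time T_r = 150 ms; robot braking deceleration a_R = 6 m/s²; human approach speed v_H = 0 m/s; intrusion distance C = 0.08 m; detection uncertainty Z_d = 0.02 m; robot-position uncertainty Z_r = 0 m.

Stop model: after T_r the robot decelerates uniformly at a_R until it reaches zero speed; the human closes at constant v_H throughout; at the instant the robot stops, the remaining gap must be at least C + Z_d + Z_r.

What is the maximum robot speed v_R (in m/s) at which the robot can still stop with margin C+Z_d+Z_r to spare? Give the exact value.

quadratic (1/12)·v² + (3/20)·v + (-27/50) = 0
  disc = (3/20)² − 4·(1/12)·(-27/50) = 81/400 ; √disc = 9/20
  v_R = (−(3/20) + 9/20) / (2·(1/12)) = 9/5 m/s
check:
stop time T_s = (9/5)/6 = 0.3000 s
robot covers v_R·T_r = 1.8000·0.1500 = 0.2700 m before braking
braking distance = 1.8000²/(2·6.0000) = 0.2700 m
human over T_r+T_s: 0.0000·(0.1500+0.3000) = 0.0000 m
C+Z_d+Z_r = 0.0800+0.0200+0.0000 = 0.1000 m
sum ≈ 0.2700+0.2700+0.0000+0.1000 ≈ 0.6400 m = S ✓

v_R_max = 9/5 m/s = 1.8000 m/s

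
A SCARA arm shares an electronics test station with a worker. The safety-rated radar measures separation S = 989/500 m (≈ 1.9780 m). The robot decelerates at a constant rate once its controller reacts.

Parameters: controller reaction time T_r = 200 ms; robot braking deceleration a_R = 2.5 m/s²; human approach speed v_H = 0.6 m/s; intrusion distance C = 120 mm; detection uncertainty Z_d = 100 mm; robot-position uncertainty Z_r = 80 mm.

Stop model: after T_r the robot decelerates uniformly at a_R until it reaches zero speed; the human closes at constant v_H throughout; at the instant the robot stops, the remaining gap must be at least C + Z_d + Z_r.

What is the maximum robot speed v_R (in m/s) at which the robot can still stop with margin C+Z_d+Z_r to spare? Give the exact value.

at the boundary: (1/5)·v² + (11/25)·v + (-779/500) = 0
  disc = (11/25)² − 4·(1/5)·(-779/500) = 36/25 ; √disc = 6/5
  v_R = (−(11/25) + 6/5) / (2·(1/5)) = 19/10 m/s
check:
stop time T_s = (19/10)/(5/2) = 0.7600 s
robot in T_r: 1.9000·0.2000 = 0.3800 m
robot under decel: 1.9000²/(2·2.5000) = 0.7220 m
person approaches 0.6000·(0.2000+0.7600) = 0.5760 m
C+Z_d+Z_r = 0.1200+0.1000+0.0800 = 0.3000 m
sum ≈ 0.3800+0.7220+0.5760+0.3000 ≈ 1.9780 m = S ✓

v_R_max = 19/10 m/s = 1.9000 m/s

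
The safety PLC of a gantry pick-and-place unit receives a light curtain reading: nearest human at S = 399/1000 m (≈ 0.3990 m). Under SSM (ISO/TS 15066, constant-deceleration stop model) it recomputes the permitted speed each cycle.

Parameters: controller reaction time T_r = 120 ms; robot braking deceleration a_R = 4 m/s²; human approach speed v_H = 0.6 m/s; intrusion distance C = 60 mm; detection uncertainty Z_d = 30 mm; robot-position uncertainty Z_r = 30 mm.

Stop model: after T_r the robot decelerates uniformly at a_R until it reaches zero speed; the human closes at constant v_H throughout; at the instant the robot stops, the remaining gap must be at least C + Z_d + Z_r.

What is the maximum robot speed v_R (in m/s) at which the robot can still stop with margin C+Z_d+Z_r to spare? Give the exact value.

v_R_max = 3/5 m/s = 0.6000 m/s

collect terms ⇒ (1/8)·v_R² + (27/100)·v_R + (-207/1000) = 0
  disc = (27/100)² − 4·(1/8)·(-207/1000) = 441/2500 ; √disc = 21/50
  v_R = (−(27/100) + 21/50) / (2·(1/8)) = 3/5 m/s
check:
stop time T_s = (3/5)/4 = 0.1500 s
robot in T_r: 0.6000·0.1200 = 0.0720 m
robot under decel: 0.6000²/(2·4.0000) = 0.0450 m
human over T_r+T_s: 0.6000·(0.1200+0.1500) = 0.1620 m
C+Z_d+Z_r = 0.0600+0.0300+0.0300 = 0.1200 m
sum ≈ 0.0720+0.0450+0.1620+0.1200 ≈ 0.3990 m = S ✓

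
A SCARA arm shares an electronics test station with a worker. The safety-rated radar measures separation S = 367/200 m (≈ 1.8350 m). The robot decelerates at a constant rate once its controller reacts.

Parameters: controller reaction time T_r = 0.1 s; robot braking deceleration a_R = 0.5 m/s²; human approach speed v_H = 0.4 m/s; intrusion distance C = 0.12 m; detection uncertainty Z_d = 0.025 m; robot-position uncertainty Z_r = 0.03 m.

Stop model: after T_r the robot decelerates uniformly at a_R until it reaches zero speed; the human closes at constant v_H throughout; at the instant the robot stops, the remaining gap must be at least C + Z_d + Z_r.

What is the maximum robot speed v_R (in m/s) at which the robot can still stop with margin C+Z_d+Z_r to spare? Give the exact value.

v_R_max = 9/10 m/s = 0.9000 m/s

quadratic (1)·v² + (9/10)·v + (-81/50) = 0
  disc = (9/10)² − 4·(1)·(-81/50) = 729/100 ; √disc = 27/10
  v_R = (−(9/10) + 27/10) / (2·(1)) = 9/10 m/s
check:
braking lasts T_s = (9/10)/(1/2) = 1.8000 s
robot in T_r: 0.9000·0.1000 = 0.0900 m
robot under decel: 0.9000²/(2·0.5000) = 0.8100 m
human closes 0.4000·1.9000 = 0.7600 m
C+Z_d+Z_r = 0.1200+0.0250+0.0300 = 0.1750 m
sum ≈ 0.0900+0.8100+0.7600+0.1750 ≈ 1.8350 m = S ✓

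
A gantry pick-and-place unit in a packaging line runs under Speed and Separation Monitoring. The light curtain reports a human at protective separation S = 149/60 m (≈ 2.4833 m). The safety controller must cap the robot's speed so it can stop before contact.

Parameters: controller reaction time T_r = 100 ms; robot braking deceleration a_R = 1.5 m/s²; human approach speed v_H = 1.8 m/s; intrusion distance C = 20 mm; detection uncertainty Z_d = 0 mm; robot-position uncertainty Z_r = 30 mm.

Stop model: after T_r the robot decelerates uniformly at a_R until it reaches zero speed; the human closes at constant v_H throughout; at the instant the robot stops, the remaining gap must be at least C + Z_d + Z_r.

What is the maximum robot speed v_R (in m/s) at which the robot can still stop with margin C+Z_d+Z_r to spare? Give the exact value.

v_R_max = 13/10 m/s = 1.3000 m/s

collect terms ⇒ (1/3)·v_R² + (13/10)·v_R + (-169/75) = 0
  disc = (13/10)² − 4·(1/3)·(-169/75) = 169/36 ; √disc = 13/6
  v_R = (−(13/10) + 13/6) / (2·(1/3)) = 13/10 m/s
check:
stop time T_s = (13/10)/(3/2) = 0.8667 s
robot covers v_R·T_r = 1.3000·0.1000 = 0.1300 m before braking
robot covers 1.3000·0.8667 − ½·1.5000·0.8667² = 0.5633 m while stopping
human closes 1.8000·0.9667 = 1.7400 m
margins: 0.0200+0.0000+0.0300 = 0.0500 m
sum ≈ 0.1300+0.5633+1.7400+0.0500 ≈ 2.4833 m = S ✓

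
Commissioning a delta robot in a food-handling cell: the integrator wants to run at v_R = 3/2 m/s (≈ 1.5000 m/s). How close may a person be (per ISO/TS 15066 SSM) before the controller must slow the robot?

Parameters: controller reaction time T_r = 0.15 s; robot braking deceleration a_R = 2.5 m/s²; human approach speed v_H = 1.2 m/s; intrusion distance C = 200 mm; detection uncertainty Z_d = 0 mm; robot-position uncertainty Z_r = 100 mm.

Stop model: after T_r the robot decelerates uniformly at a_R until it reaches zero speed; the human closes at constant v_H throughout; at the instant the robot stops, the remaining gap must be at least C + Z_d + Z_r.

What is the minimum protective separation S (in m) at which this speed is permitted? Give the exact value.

T_s = v_R/a_R = (3/2)/(5/2) = 0.6000 s
robot covers v_R·T_r = 1.5000·0.1500 = 0.2250 m before braking
robot under decel: 1.5000²/(2·2.5000) = 0.4500 m
person approaches 1.2000·(0.1500+0.6000) = 0.9000 m
margins: 0.2000+0.0000+0.1000 = 0.3000 m
S_min ≈ 0.2250+0.4500+0.9000+0.3000  ⇒  S_min = 15/8 m

S_min = 15/8 m = 1.8750 m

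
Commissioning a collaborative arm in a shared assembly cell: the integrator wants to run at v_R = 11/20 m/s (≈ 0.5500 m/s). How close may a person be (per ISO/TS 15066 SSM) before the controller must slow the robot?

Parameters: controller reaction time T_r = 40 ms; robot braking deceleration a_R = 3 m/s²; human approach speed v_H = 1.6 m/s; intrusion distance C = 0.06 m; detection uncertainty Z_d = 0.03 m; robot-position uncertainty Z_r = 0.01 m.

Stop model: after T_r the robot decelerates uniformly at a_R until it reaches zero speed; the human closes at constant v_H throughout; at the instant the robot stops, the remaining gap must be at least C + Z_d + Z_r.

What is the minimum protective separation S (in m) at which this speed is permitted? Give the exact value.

braking lasts T_s = (11/20)/3 = 0.1833 s
reaction-phase robot travel = 0.5500·0.0400 = 0.0220 m
robot covers 0.5500·0.1833 − ½·3.0000·0.1833² = 0.0504 m while stopping
human closes 1.6000·0.2233 = 0.3573 m
margins: 0.0600+0.0300+0.0100 = 0.1000 m
S_min ≈ 0.0220+0.0504+0.3573+0.1000  ⇒  S_min = 2119/4000 m

S_min = 2119/4000 m = 0.5298 m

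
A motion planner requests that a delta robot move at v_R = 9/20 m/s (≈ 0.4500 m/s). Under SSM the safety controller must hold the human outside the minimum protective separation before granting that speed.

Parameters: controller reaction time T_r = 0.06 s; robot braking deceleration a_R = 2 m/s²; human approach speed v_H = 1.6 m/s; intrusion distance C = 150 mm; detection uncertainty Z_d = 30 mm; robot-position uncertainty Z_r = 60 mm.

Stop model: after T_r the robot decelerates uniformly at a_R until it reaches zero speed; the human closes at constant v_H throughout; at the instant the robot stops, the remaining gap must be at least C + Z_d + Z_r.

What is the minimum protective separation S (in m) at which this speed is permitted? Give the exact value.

S_min = 6189/8000 m = 0.7736 m

stop time T_s = (9/20)/2 = 0.2250 s
robot in T_r: 0.4500·0.0600 = 0.0270 m
robot under decel: 0.4500²/(2·2.0000) = 0.0506 m
human closes 1.6000·0.2850 = 0.4560 m
margins: 0.1500+0.0300+0.0600 = 0.2400 m
S_min ≈ 0.0270+0.0506+0.4560+0.2400  ⇒  S_min = 6189/8000 m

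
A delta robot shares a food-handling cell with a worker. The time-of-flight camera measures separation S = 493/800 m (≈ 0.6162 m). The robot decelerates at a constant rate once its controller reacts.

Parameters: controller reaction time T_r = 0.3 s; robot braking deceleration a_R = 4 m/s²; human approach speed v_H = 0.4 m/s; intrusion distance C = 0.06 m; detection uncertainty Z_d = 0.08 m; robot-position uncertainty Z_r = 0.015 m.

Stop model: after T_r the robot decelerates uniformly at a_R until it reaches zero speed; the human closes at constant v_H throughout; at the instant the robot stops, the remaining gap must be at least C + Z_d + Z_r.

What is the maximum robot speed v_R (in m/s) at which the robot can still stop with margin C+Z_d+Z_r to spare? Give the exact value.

quadratic (1/8)·v² + (2/5)·v + (-273/800) = 0
  disc = (2/5)² − 4·(1/8)·(-273/800) = 529/1600 ; √disc = 23/40
  v_R = (−(2/5) + 23/40) / (2·(1/8)) = 7/10 m/s
check:
braking lasts T_s = (7/10)/4 = 0.1750 s
robot in T_r: 0.7000·0.3000 = 0.2100 m
robot covers 0.7000·0.1750 − ½·4.0000·0.1750² = 0.0612 m while stopping
person approaches 0.4000·(0.3000+0.1750) = 0.1900 m
residual clearance needed = 0.0600+0.0800+0.0150 = 0.1550 m
sum ≈ 0.2100+0.0612+0.1900+0.1550 ≈ 0.6162 m = S ✓

v_R_max = 7/10 m/s = 0.7000 m/s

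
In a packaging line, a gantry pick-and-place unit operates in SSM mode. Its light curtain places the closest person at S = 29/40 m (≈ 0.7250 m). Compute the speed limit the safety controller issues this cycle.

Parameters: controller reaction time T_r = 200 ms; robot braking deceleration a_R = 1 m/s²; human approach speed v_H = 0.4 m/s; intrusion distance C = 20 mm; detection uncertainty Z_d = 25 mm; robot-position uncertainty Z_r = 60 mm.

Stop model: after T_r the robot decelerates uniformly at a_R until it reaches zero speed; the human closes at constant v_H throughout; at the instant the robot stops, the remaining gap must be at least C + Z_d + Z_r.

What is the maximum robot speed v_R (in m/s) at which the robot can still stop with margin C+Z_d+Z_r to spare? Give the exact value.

v_R_max = 3/5 m/s = 0.6000 m/s

at the boundary: (1/2)·v² + (3/5)·v + (-27/50) = 0
  disc = (3/5)² − 4·(1/2)·(-27/50) = 36/25 ; √disc = 6/5
  v_R = (−(3/5) + 6/5) / (2·(1/2)) = 3/5 m/s
check:
stop time T_s = (3/5)/1 = 0.6000 s
robot covers v_R·T_r = 0.6000·0.2000 = 0.1200 m before braking
robot covers 0.6000·0.6000 − ½·1.0000·0.6000² = 0.1800 m while stopping
human over T_r+T_s: 0.4000·(0.2000+0.6000) = 0.3200 m
margins: 0.0200+0.0250+0.0600 = 0.1050 m
sum ≈ 0.1200+0.1800+0.3200+0.1050 ≈ 0.7250 m = S ✓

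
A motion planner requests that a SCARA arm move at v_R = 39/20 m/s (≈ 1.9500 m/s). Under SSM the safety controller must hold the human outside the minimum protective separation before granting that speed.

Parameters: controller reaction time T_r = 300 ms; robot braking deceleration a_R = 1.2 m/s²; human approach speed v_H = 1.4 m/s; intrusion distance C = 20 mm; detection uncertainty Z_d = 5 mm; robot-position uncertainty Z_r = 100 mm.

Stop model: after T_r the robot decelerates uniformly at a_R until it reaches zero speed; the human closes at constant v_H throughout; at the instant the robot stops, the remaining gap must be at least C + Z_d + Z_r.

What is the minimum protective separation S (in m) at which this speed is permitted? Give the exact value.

S_min = 7983/1600 m = 4.9894 m

T_s = v_R/a_R = (39/20)/(6/5) = 1.6250 s
robot in T_r: 1.9500·0.3000 = 0.5850 m
robot under decel: 1.9500²/(2·1.2000) = 1.5844 m
human closes 1.4000·1.9250 = 2.6950 m
residual clearance needed = 0.0200+0.0050+0.1000 = 0.1250 m
S_min ≈ 0.5850+1.5844+2.6950+0.1250  ⇒  S_min = 7983/1600 m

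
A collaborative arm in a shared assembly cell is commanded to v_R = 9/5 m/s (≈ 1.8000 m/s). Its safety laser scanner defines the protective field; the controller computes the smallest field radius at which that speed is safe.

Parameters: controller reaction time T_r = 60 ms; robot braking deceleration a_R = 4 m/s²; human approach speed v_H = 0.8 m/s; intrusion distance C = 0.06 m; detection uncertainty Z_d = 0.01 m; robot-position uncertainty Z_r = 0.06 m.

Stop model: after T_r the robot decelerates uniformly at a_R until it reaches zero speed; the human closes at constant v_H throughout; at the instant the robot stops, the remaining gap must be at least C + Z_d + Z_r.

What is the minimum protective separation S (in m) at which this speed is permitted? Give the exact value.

T_s = v_R/a_R = (9/5)/4 = 0.4500 s
robot in T_r: 1.8000·0.0600 = 0.1080 m
robot under decel: 1.8000²/(2·4.0000) = 0.4050 m
human closes 0.8000·0.5100 = 0.4080 m
C+Z_d+Z_r = 0.0600+0.0100+0.0600 = 0.1300 m
S_min ≈ 0.1080+0.4050+0.4080+0.1300  ⇒  S_min = 1051/1000 m

S_min = 1051/1000 m = 1.0510 m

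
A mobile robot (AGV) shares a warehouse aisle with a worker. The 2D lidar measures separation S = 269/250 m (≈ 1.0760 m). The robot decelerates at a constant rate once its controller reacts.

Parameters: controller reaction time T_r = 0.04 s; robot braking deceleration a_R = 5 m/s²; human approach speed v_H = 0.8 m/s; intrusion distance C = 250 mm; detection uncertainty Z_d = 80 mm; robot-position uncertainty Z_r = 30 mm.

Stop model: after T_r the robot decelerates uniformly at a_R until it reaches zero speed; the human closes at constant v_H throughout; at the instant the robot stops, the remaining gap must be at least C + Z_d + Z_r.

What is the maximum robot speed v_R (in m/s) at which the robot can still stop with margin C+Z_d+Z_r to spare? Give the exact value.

v_R_max = 9/5 m/s = 1.8000 m/s

collect terms ⇒ (1/10)·v_R² + (1/5)·v_R + (-171/250) = 0
  disc = (1/5)² − 4·(1/10)·(-171/250) = 196/625 ; √disc = 14/25
  v_R = (−(1/5) + 14/25) / (2·(1/10)) = 9/5 m/s
check:
braking lasts T_s = (9/5)/5 = 0.3600 s
robot covers v_R·T_r = 1.8000·0.0400 = 0.0720 m before braking
robot covers 1.8000·0.3600 − ½·5.0000·0.3600² = 0.3240 m while stopping
human closes 0.8000·0.4000 = 0.3200 m
residual clearance needed = 0.2500+0.0800+0.0300 = 0.3600 m
sum ≈ 0.0720+0.3240+0.3200+0.3600 ≈ 1.0760 m = S ✓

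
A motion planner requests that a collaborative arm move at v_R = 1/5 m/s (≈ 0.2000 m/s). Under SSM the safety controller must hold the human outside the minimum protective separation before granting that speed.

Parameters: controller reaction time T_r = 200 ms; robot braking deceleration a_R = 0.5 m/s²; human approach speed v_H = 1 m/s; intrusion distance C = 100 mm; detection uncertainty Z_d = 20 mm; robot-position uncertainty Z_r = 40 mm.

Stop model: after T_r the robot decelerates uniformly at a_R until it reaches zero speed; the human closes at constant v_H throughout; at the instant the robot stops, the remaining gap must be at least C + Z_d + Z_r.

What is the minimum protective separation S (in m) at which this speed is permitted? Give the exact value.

S_min = 21/25 m = 0.8400 m

braking lasts T_s = (1/5)/(1/2) = 0.4000 s
robot covers v_R·T_r = 0.2000·0.2000 = 0.0400 m before braking
braking distance = 0.2000²/(2·0.5000) = 0.0400 m
human over T_r+T_s: 1.0000·(0.2000+0.4000) = 0.6000 m
residual clearance needed = 0.1000+0.0200+0.0400 = 0.1600 m
S_min ≈ 0.0400+0.0400+0.6000+0.1600  ⇒  S_min = 21/25 m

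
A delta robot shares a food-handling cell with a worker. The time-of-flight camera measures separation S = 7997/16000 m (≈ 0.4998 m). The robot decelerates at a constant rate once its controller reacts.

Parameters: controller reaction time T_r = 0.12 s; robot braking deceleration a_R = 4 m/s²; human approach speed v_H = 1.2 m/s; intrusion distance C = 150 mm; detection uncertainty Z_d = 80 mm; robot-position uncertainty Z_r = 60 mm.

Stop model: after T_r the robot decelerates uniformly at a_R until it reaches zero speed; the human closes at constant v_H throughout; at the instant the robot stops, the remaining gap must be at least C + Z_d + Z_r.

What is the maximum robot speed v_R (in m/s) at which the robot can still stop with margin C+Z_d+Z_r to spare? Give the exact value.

v_R_max = 3/20 m/s = 0.1500 m/s

collect terms ⇒ (1/8)·v_R² + (21/50)·v_R + (-1053/16000) = 0
  disc = (21/50)² − 4·(1/8)·(-1053/16000) = 33489/160000 ; √disc = 183/400
  v_R = (−(21/50) + 183/400) / (2·(1/8)) = 3/20 m/s
check:
stop time T_s = (3/20)/4 = 0.0375 s
robot in T_r: 0.1500·0.1200 = 0.0180 m
braking distance = 0.1500²/(2·4.0000) = 0.0028 m
human over T_r+T_s: 1.2000·(0.1200+0.0375) = 0.1890 m
margins: 0.1500+0.0800+0.0600 = 0.2900 m
sum ≈ 0.0180+0.0028+0.1890+0.2900 ≈ 0.4998 m = S ✓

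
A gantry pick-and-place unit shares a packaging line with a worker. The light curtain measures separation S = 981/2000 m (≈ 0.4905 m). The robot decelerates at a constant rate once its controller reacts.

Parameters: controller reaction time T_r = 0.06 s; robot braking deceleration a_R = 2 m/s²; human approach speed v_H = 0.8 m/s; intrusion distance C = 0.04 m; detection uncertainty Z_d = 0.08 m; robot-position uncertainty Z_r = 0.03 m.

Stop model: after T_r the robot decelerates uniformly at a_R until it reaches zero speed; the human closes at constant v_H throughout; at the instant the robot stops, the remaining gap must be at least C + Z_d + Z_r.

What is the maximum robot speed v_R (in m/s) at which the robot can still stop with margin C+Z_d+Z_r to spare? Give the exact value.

collect terms ⇒ (1/4)·v_R² + (23/50)·v_R + (-117/400) = 0
  disc = (23/50)² − 4·(1/4)·(-117/400) = 5041/10000 ; √disc = 71/100
  v_R = (−(23/50) + 71/100) / (2·(1/4)) = 1/2 m/s
check:
braking lasts T_s = (1/2)/2 = 0.2500 s
reaction-phase robot travel = 0.5000·0.0600 = 0.0300 m
braking distance = 0.5000²/(2·2.0000) = 0.0625 m
human over T_r+T_s: 0.8000·(0.0600+0.2500) = 0.2480 m
C+Z_d+Z_r = 0.0400+0.0800+0.0300 = 0.1500 m
sum ≈ 0.0300+0.0625+0.2480+0.1500 ≈ 0.4905 m = S ✓

v_R_max = 1/2 m/s = 0.5000 m/s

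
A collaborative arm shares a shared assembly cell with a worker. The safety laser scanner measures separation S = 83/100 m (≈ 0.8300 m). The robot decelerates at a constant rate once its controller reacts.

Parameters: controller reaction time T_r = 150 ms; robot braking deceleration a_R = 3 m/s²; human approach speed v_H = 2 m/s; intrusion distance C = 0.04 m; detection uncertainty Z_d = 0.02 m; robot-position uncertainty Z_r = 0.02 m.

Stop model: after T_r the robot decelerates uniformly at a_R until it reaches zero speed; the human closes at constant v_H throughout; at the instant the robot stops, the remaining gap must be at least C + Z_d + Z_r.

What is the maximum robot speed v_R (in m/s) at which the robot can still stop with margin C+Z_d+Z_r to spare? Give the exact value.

v_R_max = 1/2 m/s = 0.5000 m/s

quadratic (1/6)·v² + (49/60)·v + (-9/20) = 0
  disc = (49/60)² − 4·(1/6)·(-9/20) = 3481/3600 ; √disc = 59/60
  v_R = (−(49/60) + 59/60) / (2·(1/6)) = 1/2 m/s
check:
T_s = v_R/a_R = (1/2)/3 = 0.1667 s
reaction-phase robot travel = 0.5000·0.1500 = 0.0750 m
robot covers 0.5000·0.1667 − ½·3.0000·0.1667² = 0.0417 m while stopping
human over T_r+T_s: 2.0000·(0.1500+0.1667) = 0.6333 m
margins: 0.0400+0.0200+0.0200 = 0.0800 m
sum ≈ 0.0750+0.0417+0.6333+0.0800 ≈ 0.8300 m = S ✓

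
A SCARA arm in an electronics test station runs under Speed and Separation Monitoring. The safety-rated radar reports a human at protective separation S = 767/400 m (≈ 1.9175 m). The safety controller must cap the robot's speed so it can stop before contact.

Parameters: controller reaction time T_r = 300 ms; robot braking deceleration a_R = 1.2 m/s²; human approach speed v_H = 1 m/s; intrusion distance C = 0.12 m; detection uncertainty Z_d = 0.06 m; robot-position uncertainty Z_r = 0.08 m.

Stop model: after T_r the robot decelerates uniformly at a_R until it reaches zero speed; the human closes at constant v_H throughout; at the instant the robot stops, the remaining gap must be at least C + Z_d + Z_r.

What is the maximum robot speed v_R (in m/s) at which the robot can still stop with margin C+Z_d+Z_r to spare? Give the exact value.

at the boundary: (5/12)·v² + (17/15)·v + (-543/400) = 0
  disc = (17/15)² − 4·(5/12)·(-543/400) = 12769/3600 ; √disc = 113/60
  v_R = (−(17/15) + 113/60) / (2·(5/12)) = 9/10 m/s
check:
stop time T_s = (9/10)/(6/5) = 0.7500 s
robot in T_r: 0.9000·0.3000 = 0.2700 m
robot under decel: 0.9000²/(2·1.2000) = 0.3375 m
human closes 1.0000·1.0500 = 1.0500 m
C+Z_d+Z_r = 0.1200+0.0600+0.0800 = 0.2600 m
sum ≈ 0.2700+0.3375+1.0500+0.2600 ≈ 1.9175 m = S ✓

v_R_max = 9/10 m/s = 0.9000 m/s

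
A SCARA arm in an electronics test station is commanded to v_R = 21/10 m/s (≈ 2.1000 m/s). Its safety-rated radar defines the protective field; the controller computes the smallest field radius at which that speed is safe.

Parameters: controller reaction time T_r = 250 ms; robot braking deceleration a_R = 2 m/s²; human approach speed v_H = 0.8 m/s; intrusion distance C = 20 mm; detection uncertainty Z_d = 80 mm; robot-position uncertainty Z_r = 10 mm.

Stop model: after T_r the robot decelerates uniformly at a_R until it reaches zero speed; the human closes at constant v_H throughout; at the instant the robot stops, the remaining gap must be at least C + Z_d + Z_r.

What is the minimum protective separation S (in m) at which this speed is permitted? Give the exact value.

S_min = 1111/400 m = 2.7775 m

T_s = v_R/a_R = (21/10)/2 = 1.0500 s
robot covers v_R·T_r = 2.1000·0.2500 = 0.5250 m before braking
braking distance = 2.1000²/(2·2.0000) = 1.1025 m
human closes 0.8000·1.3000 = 1.0400 m
C+Z_d+Z_r = 0.0200+0.0800+0.0100 = 0.1100 m
S_min ≈ 0.5250+1.1025+1.0400+0.1100  ⇒  S_min = 1111/400 m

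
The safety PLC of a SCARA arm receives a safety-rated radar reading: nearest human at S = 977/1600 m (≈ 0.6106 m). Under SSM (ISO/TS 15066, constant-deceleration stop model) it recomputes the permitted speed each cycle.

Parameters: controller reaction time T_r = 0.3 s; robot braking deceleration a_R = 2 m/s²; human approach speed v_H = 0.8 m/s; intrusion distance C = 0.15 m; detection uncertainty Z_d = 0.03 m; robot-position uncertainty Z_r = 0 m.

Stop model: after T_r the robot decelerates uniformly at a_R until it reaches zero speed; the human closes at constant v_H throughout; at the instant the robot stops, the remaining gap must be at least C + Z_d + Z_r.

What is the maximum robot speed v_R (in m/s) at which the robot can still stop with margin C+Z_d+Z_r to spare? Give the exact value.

v_R_max = 1/4 m/s = 0.2500 m/s

at the boundary: (1/4)·v² + (7/10)·v + (-61/320) = 0
  disc = (7/10)² − 4·(1/4)·(-61/320) = 1089/1600 ; √disc = 33/40
  v_R = (−(7/10) + 33/40) / (2·(1/4)) = 1/4 m/s
check:
braking lasts T_s = (1/4)/2 = 0.1250 s
reaction-phase robot travel = 0.2500·0.3000 = 0.0750 m
robot covers 0.2500·0.1250 − ½·2.0000·0.1250² = 0.0156 m while stopping
person approaches 0.8000·(0.3000+0.1250) = 0.3400 m
residual clearance needed = 0.1500+0.0300+0.0000 = 0.1800 m
sum ≈ 0.0750+0.0156+0.3400+0.1800 ≈ 0.6106 m = S ✓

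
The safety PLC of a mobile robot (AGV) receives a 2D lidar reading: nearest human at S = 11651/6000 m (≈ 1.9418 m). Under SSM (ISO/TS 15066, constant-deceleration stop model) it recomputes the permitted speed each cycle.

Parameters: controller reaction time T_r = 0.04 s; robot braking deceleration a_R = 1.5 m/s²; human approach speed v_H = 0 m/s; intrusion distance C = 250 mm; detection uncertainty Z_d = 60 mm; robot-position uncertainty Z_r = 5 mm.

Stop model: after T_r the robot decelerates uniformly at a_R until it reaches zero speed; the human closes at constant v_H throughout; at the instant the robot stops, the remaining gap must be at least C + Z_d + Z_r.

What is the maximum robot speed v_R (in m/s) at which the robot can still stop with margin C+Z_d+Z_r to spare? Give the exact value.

v_R_max = 43/20 m/s = 2.1500 m/s

quadratic (1/3)·v² + (1/25)·v + (-9761/6000) = 0
  disc = (1/25)² − 4·(1/3)·(-9761/6000) = 48841/22500 ; √disc = 221/150
  v_R = (−(1/25) + 221/150) / (2·(1/3)) = 43/20 m/s
check:
T_s = v_R/a_R = (43/20)/(3/2) = 1.4333 s
robot in T_r: 2.1500·0.0400 = 0.0860 m
braking distance = 2.1500²/(2·1.5000) = 1.5408 m
person approaches 0.0000·(0.0400+1.4333) = 0.0000 m
margins: 0.2500+0.0600+0.0050 = 0.3150 m
sum ≈ 0.0860+1.5408+0.0000+0.3150 ≈ 1.9418 m = S ✓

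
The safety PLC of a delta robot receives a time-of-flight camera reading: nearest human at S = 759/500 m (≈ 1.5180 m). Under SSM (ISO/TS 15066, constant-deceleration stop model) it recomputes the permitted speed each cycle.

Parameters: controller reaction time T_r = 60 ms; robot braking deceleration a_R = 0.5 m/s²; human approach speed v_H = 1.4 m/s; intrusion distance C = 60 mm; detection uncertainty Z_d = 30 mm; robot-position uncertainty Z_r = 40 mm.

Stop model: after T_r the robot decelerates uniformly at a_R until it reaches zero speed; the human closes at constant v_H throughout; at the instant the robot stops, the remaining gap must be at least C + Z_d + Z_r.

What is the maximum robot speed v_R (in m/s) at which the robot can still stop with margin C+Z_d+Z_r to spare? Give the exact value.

v_R_max = 2/5 m/s = 0.4000 m/s

at the boundary: (1)·v² + (143/50)·v + (-163/125) = 0
  disc = (143/50)² − 4·(1)·(-163/125) = 33489/2500 ; √disc = 183/50
  v_R = (−(143/50) + 183/50) / (2·(1)) = 2/5 m/s
check:
T_s = v_R/a_R = (2/5)/(1/2) = 0.8000 s
robot covers v_R·T_r = 0.4000·0.0600 = 0.0240 m before braking
braking distance = 0.4000²/(2·0.5000) = 0.1600 m
human closes 1.4000·0.8600 = 1.2040 m
residual clearance needed = 0.0600+0.0300+0.0400 = 0.1300 m
sum ≈ 0.0240+0.1600+1.2040+0.1300 ≈ 1.5180 m = S ✓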